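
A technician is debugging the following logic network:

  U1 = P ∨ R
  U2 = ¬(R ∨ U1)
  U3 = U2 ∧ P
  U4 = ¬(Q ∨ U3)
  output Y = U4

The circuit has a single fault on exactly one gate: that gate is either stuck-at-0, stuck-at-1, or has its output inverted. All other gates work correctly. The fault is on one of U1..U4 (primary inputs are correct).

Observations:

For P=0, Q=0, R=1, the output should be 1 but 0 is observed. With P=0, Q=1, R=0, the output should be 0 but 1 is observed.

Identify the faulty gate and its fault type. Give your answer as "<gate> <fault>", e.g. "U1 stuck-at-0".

Fault-free values for test 1 (P=0, Q=0, R=1): U1=1, U2=0, U3=0, U4=1, giving Y=1. Observed 0.
Test 1: faults giving observed 0 are {U3 stuck-at-1, U3 inverted output, U4 stuck-at-0, U4 inverted output}.
Test 2 (P=0, Q=1, R=0): fault-free U1=0, U2=1, U3=0, U4=0 → 0; observed 1. Eliminates U3 stuck-at-1, U3 inverted output, U4 stuck-at-0.
Only U4 inverted output is consistent with every test.

U4 inverted output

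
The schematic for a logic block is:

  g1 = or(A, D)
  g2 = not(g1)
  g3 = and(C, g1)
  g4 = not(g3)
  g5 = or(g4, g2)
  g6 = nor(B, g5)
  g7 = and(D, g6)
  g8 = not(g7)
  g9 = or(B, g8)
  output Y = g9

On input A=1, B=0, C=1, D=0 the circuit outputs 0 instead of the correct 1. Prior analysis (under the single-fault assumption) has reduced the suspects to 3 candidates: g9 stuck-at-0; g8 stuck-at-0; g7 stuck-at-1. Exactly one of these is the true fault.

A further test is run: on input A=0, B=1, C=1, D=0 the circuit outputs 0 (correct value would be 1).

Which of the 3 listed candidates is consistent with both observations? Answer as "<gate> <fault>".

g9 stuck-at-0

Evaluate each candidate on input A=0, B=1, C=1, D=0:
  g9 stuck-at-0: g1=0, g2=1, g3=0, g4=1, g5=1, g6=0, g7=0, g8=1, g9=0 [stuck-at-0] → 0 — matches
  g8 stuck-at-0: g1=0, g2=1, g3=0, g4=1, g5=1, g6=0, g7=0, g8=0 [stuck-at-0], g9=1 → 1 — eliminated
  g7 stuck-at-1: g1=0, g2=1, g3=0, g4=1, g5=1, g6=0, g7=1 [stuck-at-1], g8=0, g9=1 → 1 — eliminated
Only g9 stuck-at-0 reproduces the observed 0.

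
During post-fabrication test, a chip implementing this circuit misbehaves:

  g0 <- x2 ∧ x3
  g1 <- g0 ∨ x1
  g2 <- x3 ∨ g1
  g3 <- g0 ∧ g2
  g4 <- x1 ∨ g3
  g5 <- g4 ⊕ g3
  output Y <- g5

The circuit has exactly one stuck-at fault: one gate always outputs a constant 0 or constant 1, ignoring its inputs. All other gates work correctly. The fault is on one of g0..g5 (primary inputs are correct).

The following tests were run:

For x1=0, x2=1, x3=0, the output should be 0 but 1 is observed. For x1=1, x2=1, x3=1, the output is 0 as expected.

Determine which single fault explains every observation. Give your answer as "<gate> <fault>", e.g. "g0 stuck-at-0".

Fault-free values for test 1 (x1=0, x2=1, x3=0): g0=0, g1=0, g2=0, g3=0, g4=0, g5=0, giving Y=0. Observed 1.
Test 1: faults giving observed 1 are {g4 stuck-at-1, g5 stuck-at-1}.
Test 2 (x1=1, x2=1, x3=1): fault-free g0=1, g1=1, g2=1, g3=1, g4=1, g5=0 → 0; observed 0. Eliminates g5 stuck-at-1.
Only g4 stuck-at-1 is consistent with every test.

g4 stuck-at-1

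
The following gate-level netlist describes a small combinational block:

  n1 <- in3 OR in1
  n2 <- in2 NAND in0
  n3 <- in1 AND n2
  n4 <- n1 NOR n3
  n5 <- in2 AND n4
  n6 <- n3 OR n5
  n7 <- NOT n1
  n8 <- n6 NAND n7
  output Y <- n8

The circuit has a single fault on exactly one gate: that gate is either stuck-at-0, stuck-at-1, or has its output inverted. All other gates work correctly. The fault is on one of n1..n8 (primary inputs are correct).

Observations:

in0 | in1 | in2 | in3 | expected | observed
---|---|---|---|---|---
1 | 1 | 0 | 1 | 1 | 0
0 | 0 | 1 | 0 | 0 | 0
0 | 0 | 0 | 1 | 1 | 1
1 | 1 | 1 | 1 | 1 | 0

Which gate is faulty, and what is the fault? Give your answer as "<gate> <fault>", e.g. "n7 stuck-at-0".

n1 stuck-at-0

Fault-free values for test 1 (in0=1, in1=1, in2=0, in3=1): n1=1, n2=1, n3=1, n4=0, n5=0, n6=1, n7=0, n8=1, giving Y=1. Observed 0.
Test 1: faults giving observed 0 are {n1 stuck-at-0, n1 inverted output, n7 stuck-at-1, n7 inverted output, n8 stuck-at-0, n8 inverted output}.
Test 2 (in0=0, in1=0, in2=1, in3=0): fault-free n1=0, n2=1, n3=0, n4=1, n5=1, n6=1, n7=1, n8=0 → 0; observed 0. Eliminates n1 inverted output, n7 inverted output, n8 inverted output.
Test 3 (in0=0, in1=0, in2=0, in3=1): fault-free n1=1, n2=1, n3=0, n4=0, n5=0, n6=0, n7=0, n8=1 → 1; observed 1. Eliminates n8 stuck-at-0.
Test 4 (in0=1, in1=1, in2=1, in3=1): fault-free n1=1, n2=0, n3=0, n4=0, n5=0, n6=0, n7=0, n8=1 → 1; observed 0. Eliminates n7 stuck-at-1.
Only n1 stuck-at-0 is consistent with every test.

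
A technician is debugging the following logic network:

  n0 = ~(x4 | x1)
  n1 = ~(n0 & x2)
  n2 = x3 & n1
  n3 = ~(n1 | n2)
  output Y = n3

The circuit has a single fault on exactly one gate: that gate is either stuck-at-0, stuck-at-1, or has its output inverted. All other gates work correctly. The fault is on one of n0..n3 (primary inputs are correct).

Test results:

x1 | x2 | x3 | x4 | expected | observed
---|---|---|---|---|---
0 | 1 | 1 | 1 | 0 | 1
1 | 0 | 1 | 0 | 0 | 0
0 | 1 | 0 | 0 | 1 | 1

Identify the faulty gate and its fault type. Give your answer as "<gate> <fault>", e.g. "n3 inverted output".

Fault-free values for test 1 (x1=0, x2=1, x3=1, x4=1): n0=0, n1=1, n2=1, n3=0, giving Y=0. Observed 1.
Test 1: faults giving observed 1 are {n0 stuck-at-1, n0 inverted output, n1 stuck-at-0, n1 inverted output, n3 stuck-at-1, n3 inverted output}.
Test 2 (x1=1, x2=0, x3=1, x4=0): fault-free n0=0, n1=1, n2=1, n3=0 → 0; observed 0. Eliminates n1 stuck-at-0, n1 inverted output, n3 stuck-at-1, n3 inverted output.
Test 3 (x1=0, x2=1, x3=0, x4=0): fault-free n0=1, n1=0, n2=0, n3=1 → 1; observed 1. Eliminates n0 inverted output.
Only n0 stuck-at-1 is consistent with every test.

n0 stuck-at-1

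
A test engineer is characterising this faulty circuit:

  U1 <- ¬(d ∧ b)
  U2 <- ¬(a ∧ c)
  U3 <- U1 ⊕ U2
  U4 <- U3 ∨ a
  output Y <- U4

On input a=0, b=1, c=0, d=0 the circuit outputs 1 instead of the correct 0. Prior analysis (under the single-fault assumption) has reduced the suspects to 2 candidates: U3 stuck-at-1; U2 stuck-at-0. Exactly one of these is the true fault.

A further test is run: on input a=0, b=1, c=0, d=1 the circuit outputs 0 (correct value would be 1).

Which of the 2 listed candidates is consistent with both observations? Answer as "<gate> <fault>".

Evaluate each candidate on input a=0, b=1, c=0, d=1:
  U3 stuck-at-1: U1=0, U2=1, U3=1 [stuck-at-1], U4=1 → 1 — eliminated
  U2 stuck-at-0: U1=0, U2=0 [stuck-at-0], U3=0, U4=0 → 0 — matches
Only U2 stuck-at-0 reproduces the observed 0.

U2 stuck-at-0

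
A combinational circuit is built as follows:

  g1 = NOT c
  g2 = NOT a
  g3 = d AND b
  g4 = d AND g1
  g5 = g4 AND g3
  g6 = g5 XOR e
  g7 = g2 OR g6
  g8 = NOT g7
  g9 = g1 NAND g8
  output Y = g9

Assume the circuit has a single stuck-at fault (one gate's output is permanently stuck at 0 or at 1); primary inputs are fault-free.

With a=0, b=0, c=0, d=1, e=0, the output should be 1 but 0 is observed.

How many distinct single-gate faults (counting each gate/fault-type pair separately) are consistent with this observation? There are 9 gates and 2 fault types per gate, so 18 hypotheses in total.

Fault-free: g1=1, g2=1, g3=0, g4=1, g5=0, g6=0, g7=1, g8=0, g9=1 → 1. Observed 0.
  g1: none of the 2 fault types match ✗
  g2: stuck-at-0 ✓; others ✗
  g3: none of the 2 fault types match ✗
  g4: none of the 2 fault types match ✗
  g5: none of the 2 fault types match ✗
  g6: none of the 2 fault types match ✗
  g7: stuck-at-0 ✓; others ✗
  g8: stuck-at-1 ✓; others ✗
  g9: stuck-at-0 ✓; others ✗
Consistent faults: {g2 stuck-at-0, g7 stuck-at-0, g8 stuck-at-1, g9 stuck-at-0} — 4 in all.

4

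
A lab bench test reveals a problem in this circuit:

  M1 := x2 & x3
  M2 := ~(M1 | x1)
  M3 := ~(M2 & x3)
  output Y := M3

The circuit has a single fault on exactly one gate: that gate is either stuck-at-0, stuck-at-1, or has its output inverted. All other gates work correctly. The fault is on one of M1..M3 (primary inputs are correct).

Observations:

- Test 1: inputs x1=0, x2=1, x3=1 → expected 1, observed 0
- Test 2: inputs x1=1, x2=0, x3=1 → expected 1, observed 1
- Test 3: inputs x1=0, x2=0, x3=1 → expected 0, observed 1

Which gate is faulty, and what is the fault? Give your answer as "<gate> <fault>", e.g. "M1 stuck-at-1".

M1 inverted output

Fault-free values for test 1 (x1=0, x2=1, x3=1): M1=1, M2=0, M3=1, giving Y=1. Observed 0.
Test 1: faults giving observed 0 are {M1 stuck-at-0, M1 inverted output, M2 stuck-at-1, M2 inverted output, M3 stuck-at-0, M3 inverted output}.
Test 2 (x1=1, x2=0, x3=1): fault-free M1=0, M2=0, M3=1 → 1; observed 1. Eliminates M2 stuck-at-1, M2 inverted output, M3 stuck-at-0, M3 inverted output.
Test 3 (x1=0, x2=0, x3=1): fault-free M1=0, M2=1, M3=0 → 0; observed 1. Eliminates M1 stuck-at-0.
Only M1 inverted output is consistent with every test.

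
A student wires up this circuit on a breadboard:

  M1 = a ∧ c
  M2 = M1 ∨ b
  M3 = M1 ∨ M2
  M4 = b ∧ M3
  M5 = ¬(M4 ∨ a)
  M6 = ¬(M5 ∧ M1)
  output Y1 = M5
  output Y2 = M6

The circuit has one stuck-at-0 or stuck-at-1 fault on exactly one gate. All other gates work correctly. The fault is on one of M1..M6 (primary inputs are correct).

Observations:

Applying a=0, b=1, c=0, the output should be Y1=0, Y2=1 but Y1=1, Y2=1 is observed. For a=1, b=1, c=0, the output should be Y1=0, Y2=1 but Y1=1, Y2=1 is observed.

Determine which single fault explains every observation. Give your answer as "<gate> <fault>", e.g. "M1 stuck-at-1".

Fault-free values for test 1 (a=0, b=1, c=0): M1=0, M2=1, M3=1, M4=1, M5=0, M6=1, giving Y1=0, Y2=1. Observed Y1=1, Y2=1.
Test 1: faults giving observed Y1=1, Y2=1 are {M2 stuck-at-0, M3 stuck-at-0, M4 stuck-at-0, M5 stuck-at-1}.
Test 2 (a=1, b=1, c=0): fault-free M1=0, M2=1, M3=1, M4=1, M5=0, M6=1 → Y1=0, Y2=1; observed Y1=1, Y2=1. Eliminates M2 stuck-at-0, M3 stuck-at-0, M4 stuck-at-0.
Only M5 stuck-at-1 is consistent with every test.

M5 stuck-at-1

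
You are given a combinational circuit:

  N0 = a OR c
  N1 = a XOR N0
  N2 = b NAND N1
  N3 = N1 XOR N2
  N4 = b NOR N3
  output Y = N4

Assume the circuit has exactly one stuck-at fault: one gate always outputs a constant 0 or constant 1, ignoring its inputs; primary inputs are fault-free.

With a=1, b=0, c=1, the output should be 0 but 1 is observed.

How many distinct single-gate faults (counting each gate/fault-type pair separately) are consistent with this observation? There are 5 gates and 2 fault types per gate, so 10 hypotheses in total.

Fault-free: N0=1, N1=0, N2=1, N3=1, N4=0 → 0. Observed 1.
  N0 stuck-at-0: output 1 ✓
  N0 stuck-at-1: output 0 ✗
  N1 stuck-at-0: output 0 ✗
  N1 stuck-at-1: output 1 ✓
  N2 stuck-at-0: output 1 ✓
  N2 stuck-at-1: output 0 ✗
  N3 stuck-at-0: output 1 ✓
  N3 stuck-at-1: output 0 ✗
  N4 stuck-at-0: output 0 ✗
  N4 stuck-at-1: output 1 ✓
Consistent faults: {N0 stuck-at-0, N1 stuck-at-1, N2 stuck-at-0, N3 stuck-at-0, N4 stuck-at-1} — 5 in all.

5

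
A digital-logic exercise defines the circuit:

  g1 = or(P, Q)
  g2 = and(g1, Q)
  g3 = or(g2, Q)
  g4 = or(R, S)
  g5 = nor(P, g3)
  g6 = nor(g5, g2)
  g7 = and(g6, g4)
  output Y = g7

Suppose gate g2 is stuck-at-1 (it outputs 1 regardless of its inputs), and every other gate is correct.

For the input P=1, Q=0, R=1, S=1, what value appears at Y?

0

Propagate with g2 forced: g1=1, g2=1 [stuck-at-1], g3=1, g4=1, g5=0, g6=0, g7=0.
So Y = 0. (Without the fault it would be 1.)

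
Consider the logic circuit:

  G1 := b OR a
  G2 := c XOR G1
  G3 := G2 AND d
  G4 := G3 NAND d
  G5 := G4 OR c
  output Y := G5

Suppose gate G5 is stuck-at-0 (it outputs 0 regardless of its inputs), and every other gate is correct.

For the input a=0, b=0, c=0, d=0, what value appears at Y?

Propagate with G5 forced: G1=0, G2=0, G3=0, G4=1, G5=0 [stuck-at-0].
So Y = 0. (Without the fault it would be 1.)

0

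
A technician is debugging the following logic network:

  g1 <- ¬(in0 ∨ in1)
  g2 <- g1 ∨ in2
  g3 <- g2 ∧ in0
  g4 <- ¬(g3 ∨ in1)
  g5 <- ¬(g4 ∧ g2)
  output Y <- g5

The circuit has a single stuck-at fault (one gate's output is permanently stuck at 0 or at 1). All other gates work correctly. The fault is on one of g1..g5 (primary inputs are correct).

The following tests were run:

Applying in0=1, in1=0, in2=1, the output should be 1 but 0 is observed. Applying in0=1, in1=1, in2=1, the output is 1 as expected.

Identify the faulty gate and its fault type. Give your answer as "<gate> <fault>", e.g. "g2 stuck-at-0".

g3 stuck-at-0

Fault-free values for test 1 (in0=1, in1=0, in2=1): g1=0, g2=1, g3=1, g4=0, g5=1, giving Y=1. Observed 0.
Test 1: faults giving observed 0 are {g3 stuck-at-0, g4 stuck-at-1, g5 stuck-at-0}.
Test 2 (in0=1, in1=1, in2=1): fault-free g1=0, g2=1, g3=1, g4=0, g5=1 → 1; observed 1. Eliminates g4 stuck-at-1, g5 stuck-at-0.
Only g3 stuck-at-0 is consistent with every test.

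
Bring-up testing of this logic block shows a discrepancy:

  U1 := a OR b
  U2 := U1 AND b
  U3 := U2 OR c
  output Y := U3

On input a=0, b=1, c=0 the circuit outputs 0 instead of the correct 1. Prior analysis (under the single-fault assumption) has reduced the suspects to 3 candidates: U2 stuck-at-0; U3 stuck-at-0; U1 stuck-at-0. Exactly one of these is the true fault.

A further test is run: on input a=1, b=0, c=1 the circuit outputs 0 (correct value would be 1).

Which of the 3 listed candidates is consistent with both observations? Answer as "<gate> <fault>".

Evaluate each candidate on input a=1, b=0, c=1:
  U2 stuck-at-0: U1=1, U2=0 [stuck-at-0], U3=1 → 1 — eliminated
  U3 stuck-at-0: U1=1, U2=0, U3=0 [stuck-at-0] → 0 — matches
  U1 stuck-at-0: U1=0 [stuck-at-0], U2=0, U3=1 → 1 — eliminated
Only U3 stuck-at-0 reproduces the observed 0.

U3 stuck-at-0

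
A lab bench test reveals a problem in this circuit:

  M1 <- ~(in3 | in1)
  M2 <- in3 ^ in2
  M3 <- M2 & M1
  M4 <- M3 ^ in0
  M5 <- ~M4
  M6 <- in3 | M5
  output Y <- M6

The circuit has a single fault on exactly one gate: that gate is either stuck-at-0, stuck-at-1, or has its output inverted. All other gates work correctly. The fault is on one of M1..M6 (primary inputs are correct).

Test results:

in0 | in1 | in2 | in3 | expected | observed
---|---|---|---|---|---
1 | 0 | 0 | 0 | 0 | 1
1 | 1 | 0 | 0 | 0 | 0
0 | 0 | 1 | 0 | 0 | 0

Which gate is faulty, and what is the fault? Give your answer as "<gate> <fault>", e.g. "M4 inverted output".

M2 stuck-at-1

Fault-free values for test 1 (in0=1, in1=0, in2=0, in3=0): M1=1, M2=0, M3=0, M4=1, M5=0, M6=0, giving Y=0. Observed 1.
Test 1: faults giving observed 1 are {M2 stuck-at-1, M2 inverted output, M3 stuck-at-1, M3 inverted output, M4 stuck-at-0, M4 inverted output, M5 stuck-at-1, M5 inverted output, M6 stuck-at-1, M6 inverted output}.
Test 2 (in0=1, in1=1, in2=0, in3=0): fault-free M1=0, M2=0, M3=0, M4=1, M5=0, M6=0 → 0; observed 0. Eliminates M3 stuck-at-1, M3 inverted output, M4 stuck-at-0, M4 inverted output, M5 stuck-at-1, M5 inverted output, M6 stuck-at-1, M6 inverted output.
Test 3 (in0=0, in1=0, in2=1, in3=0): fault-free M1=1, M2=1, M3=1, M4=1, M5=0, M6=0 → 0; observed 0. Eliminates M2 inverted output.
Only M2 stuck-at-1 is consistent with every test.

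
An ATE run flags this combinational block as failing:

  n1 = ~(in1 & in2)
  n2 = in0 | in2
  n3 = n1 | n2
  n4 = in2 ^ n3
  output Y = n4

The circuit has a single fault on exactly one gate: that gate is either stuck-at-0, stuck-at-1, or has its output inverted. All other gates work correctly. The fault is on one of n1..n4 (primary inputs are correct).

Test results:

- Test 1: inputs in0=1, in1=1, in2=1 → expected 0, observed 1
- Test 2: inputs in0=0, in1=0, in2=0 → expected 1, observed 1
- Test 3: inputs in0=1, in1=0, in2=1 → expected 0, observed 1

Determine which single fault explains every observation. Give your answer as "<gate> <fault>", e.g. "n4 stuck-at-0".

n4 stuck-at-1

Fault-free values for test 1 (in0=1, in1=1, in2=1): n1=0, n2=1, n3=1, n4=0, giving Y=0. Observed 1.
Test 1: faults giving observed 1 are {n2 stuck-at-0, n2 inverted output, n3 stuck-at-0, n3 inverted output, n4 stuck-at-1, n4 inverted output}.
Test 2 (in0=0, in1=0, in2=0): fault-free n1=1, n2=0, n3=1, n4=1 → 1; observed 1. Eliminates n3 stuck-at-0, n3 inverted output, n4 inverted output.
Test 3 (in0=1, in1=0, in2=1): fault-free n1=1, n2=1, n3=1, n4=0 → 0; observed 1. Eliminates n2 stuck-at-0, n2 inverted output.
Only n4 stuck-at-1 is consistent with every test.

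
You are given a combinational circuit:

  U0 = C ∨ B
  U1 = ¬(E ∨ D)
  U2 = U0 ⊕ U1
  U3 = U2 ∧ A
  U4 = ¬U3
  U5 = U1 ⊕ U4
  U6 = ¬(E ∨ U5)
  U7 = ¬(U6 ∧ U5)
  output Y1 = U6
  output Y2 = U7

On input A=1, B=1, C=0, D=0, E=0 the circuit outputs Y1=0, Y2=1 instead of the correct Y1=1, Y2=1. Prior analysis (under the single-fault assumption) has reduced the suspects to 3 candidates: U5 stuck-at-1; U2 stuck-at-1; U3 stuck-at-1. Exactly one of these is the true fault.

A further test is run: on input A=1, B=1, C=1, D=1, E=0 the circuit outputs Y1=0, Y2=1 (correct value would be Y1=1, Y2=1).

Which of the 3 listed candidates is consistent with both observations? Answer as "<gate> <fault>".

U5 stuck-at-1

Evaluate each candidate on input A=1, B=1, C=1, D=1, E=0:
  U5 stuck-at-1: U0=1, U1=0, U2=1, U3=1, U4=0, U5=1 [stuck-at-1], U6=0, U7=1 → Y1=0, Y2=1 — matches
  U2 stuck-at-1: U0=1, U1=0, U2=1 [stuck-at-1], U3=1, U4=0, U5=0, U6=1, U7=1 → Y1=1, Y2=1 — eliminated
  U3 stuck-at-1: U0=1, U1=0, U2=1, U3=1 [stuck-at-1], U4=0, U5=0, U6=1, U7=1 → Y1=1, Y2=1 — eliminated
Only U5 stuck-at-1 reproduces the observed Y1=0, Y2=1.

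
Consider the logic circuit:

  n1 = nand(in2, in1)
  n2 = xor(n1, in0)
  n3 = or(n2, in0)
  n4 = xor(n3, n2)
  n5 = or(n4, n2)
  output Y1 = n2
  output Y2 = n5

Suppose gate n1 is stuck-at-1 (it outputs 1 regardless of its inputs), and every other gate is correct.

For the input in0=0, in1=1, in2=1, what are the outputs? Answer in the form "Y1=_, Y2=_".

Y1=1, Y2=1

Propagate with n1 forced: n1=1 [stuck-at-1], n2=1, n3=1, n4=0, n5=1.
So the outputs are Y1=1, Y2=1. (Without the fault they would be Y1=0, Y2=0.)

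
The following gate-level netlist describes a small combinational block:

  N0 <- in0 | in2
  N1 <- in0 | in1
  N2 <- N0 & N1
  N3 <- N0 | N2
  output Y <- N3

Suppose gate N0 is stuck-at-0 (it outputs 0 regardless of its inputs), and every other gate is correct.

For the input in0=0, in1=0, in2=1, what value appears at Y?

Propagate with N0 forced: N0=0 [stuck-at-0], N1=0, N2=0, N3=0.
So Y = 0. (Without the fault it would be 1.)

0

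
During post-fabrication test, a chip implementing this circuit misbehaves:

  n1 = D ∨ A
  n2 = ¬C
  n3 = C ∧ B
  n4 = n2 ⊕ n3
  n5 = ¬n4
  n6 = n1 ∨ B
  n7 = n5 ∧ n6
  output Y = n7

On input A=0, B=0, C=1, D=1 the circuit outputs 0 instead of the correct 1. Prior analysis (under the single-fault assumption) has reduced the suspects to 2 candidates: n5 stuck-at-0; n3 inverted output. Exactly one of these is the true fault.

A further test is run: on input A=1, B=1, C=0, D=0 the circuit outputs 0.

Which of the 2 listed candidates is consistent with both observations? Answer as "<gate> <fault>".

Evaluate each candidate on input A=1, B=1, C=0, D=0:
  n5 stuck-at-0: n1=1, n2=1, n3=0, n4=1, n5=0 [stuck-at-0], n6=1, n7=0 → 0 — matches
  n3 inverted output: n1=1, n2=1, n3=1 [inverted output], n4=0, n5=1, n6=1, n7=1 → 1 — eliminated
Only n5 stuck-at-0 reproduces the observed 0.

n5 stuck-at-0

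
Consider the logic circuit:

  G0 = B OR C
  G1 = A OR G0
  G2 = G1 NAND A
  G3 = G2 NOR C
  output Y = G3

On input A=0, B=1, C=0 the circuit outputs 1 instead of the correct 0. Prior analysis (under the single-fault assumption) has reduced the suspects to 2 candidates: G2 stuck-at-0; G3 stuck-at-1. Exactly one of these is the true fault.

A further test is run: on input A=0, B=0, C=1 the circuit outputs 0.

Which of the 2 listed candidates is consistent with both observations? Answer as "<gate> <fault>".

G2 stuck-at-0

Evaluate each candidate on input A=0, B=0, C=1:
  G2 stuck-at-0: G0=1, G1=1, G2=0 [stuck-at-0], G3=0 → 0 — matches
  G3 stuck-at-1: G0=1, G1=1, G2=1, G3=1 [stuck-at-1] → 1 — eliminated
Only G2 stuck-at-0 reproduces the observed 0.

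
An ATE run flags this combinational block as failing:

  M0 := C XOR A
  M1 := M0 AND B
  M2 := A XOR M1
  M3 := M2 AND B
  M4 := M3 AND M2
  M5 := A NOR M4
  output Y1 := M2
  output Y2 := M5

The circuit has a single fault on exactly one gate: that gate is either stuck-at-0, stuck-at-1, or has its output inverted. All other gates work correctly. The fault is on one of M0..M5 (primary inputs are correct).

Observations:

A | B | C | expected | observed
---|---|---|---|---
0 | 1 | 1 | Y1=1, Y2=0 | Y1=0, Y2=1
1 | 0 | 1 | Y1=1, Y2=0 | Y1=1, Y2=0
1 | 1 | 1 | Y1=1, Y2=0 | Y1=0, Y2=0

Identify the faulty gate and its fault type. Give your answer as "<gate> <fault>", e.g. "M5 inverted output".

Fault-free values for test 1 (A=0, B=1, C=1): M0=1, M1=1, M2=1, M3=1, M4=1, M5=0, giving Y1=1, Y2=0. Observed Y1=0, Y2=1.
Test 1: faults giving observed Y1=0, Y2=1 are {M0 stuck-at-0, M0 inverted output, M1 stuck-at-0, M1 inverted output, M2 stuck-at-0, M2 inverted output}.
Test 2 (A=1, B=0, C=1): fault-free M0=0, M1=0, M2=1, M3=0, M4=0, M5=0 → Y1=1, Y2=0; observed Y1=1, Y2=0. Eliminates M1 inverted output, M2 stuck-at-0, M2 inverted output.
Test 3 (A=1, B=1, C=1): fault-free M0=0, M1=0, M2=1, M3=1, M4=1, M5=0 → Y1=1, Y2=0; observed Y1=0, Y2=0. Eliminates M0 stuck-at-0, M1 stuck-at-0.
Only M0 inverted output is consistent with every test.

M0 inverted output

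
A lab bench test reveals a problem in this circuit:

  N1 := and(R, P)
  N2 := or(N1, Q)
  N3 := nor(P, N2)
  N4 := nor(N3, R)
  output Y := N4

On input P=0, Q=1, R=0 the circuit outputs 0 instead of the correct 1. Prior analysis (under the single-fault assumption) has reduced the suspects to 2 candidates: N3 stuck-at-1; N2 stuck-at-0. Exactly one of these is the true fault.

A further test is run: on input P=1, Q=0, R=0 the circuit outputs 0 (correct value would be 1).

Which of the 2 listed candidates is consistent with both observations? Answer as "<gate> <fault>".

N3 stuck-at-1

Evaluate each candidate on input P=1, Q=0, R=0:
  N3 stuck-at-1: N1=0, N2=0, N3=1 [stuck-at-1], N4=0 → 0 — matches
  N2 stuck-at-0: N1=0, N2=0 [stuck-at-0], N3=0, N4=1 → 1 — eliminated
Only N3 stuck-at-1 reproduces the observed 0.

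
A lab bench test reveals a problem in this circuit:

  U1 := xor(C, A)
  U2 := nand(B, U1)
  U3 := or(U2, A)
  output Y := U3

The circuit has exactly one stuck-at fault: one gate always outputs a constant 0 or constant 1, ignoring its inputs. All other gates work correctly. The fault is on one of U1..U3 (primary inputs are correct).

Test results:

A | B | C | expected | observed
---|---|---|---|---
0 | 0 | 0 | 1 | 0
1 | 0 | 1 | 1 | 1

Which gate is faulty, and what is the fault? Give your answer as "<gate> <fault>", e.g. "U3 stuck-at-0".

Fault-free values for test 1 (A=0, B=0, C=0): U1=0, U2=1, U3=1, giving Y=1. Observed 0.
Test 1: faults giving observed 0 are {U2 stuck-at-0, U3 stuck-at-0}.
Test 2 (A=1, B=0, C=1): fault-free U1=0, U2=1, U3=1 → 1; observed 1. Eliminates U3 stuck-at-0.
Only U2 stuck-at-0 is consistent with every test.

U2 stuck-at-0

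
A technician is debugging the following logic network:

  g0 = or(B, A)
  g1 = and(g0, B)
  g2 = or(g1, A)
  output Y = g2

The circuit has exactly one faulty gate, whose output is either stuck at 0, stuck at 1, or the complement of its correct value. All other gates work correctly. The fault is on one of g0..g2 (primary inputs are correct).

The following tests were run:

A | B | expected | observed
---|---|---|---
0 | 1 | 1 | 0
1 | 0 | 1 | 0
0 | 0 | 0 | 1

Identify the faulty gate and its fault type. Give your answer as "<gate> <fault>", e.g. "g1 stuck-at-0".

g2 inverted output

Fault-free values for test 1 (A=0, B=1): g0=1, g1=1, g2=1, giving Y=1. Observed 0.
Test 1: faults giving observed 0 are {g0 stuck-at-0, g0 inverted output, g1 stuck-at-0, g1 inverted output, g2 stuck-at-0, g2 inverted output}.
Test 2 (A=1, B=0): fault-free g0=1, g1=0, g2=1 → 1; observed 0. Eliminates g0 stuck-at-0, g0 inverted output, g1 stuck-at-0, g1 inverted output.
Test 3 (A=0, B=0): fault-free g0=0, g1=0, g2=0 → 0; observed 1. Eliminates g2 stuck-at-0.
Only g2 inverted output is consistent with every test.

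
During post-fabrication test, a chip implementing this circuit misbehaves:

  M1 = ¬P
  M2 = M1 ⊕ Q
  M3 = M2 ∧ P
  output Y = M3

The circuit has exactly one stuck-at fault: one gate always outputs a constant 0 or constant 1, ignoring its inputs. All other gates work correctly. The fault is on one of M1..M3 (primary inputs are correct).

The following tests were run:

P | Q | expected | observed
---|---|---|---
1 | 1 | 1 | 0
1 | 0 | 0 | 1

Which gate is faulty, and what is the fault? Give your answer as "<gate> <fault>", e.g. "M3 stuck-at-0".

M1 stuck-at-1

Fault-free values for test 1 (P=1, Q=1): M1=0, M2=1, M3=1, giving Y=1. Observed 0.
Test 1: faults giving observed 0 are {M1 stuck-at-1, M2 stuck-at-0, M3 stuck-at-0}.
Test 2 (P=1, Q=0): fault-free M1=0, M2=0, M3=0 → 0; observed 1. Eliminates M2 stuck-at-0, M3 stuck-at-0.
Only M1 stuck-at-1 is consistent with every test.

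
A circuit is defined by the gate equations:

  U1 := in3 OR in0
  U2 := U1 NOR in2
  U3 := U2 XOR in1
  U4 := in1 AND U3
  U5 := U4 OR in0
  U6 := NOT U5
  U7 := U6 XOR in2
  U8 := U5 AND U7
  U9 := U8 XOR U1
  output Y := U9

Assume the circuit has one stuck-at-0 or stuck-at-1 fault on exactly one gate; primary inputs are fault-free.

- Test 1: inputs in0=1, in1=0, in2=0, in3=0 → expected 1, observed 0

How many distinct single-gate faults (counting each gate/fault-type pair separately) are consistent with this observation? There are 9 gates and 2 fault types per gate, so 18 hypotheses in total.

5

Fault-free: U1=1, U2=0, U3=0, U4=0, U5=1, U6=0, U7=0, U8=0, U9=1 → 1. Observed 0.
  U1: stuck-at-0 ✓; others ✗
  U2: none of the 2 fault types match ✗
  U3: none of the 2 fault types match ✗
  U4: none of the 2 fault types match ✗
  U5: none of the 2 fault types match ✗
  U6: stuck-at-1 ✓; others ✗
  U7: stuck-at-1 ✓; others ✗
  U8: stuck-at-1 ✓; others ✗
  U9: stuck-at-0 ✓; others ✗
Consistent faults: {U1 stuck-at-0, U6 stuck-at-1, U7 stuck-at-1, U8 stuck-at-1, U9 stuck-at-0} — 5 in all.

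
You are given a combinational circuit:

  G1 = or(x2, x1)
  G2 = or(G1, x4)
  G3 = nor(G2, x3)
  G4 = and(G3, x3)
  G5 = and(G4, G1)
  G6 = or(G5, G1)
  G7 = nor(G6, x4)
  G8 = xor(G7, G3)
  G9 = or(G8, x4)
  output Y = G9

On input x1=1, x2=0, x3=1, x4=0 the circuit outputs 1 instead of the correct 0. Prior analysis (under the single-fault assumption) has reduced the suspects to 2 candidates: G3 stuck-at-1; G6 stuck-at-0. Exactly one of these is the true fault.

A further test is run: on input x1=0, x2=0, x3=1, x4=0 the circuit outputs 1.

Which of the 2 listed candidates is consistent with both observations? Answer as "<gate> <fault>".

Evaluate each candidate on input x1=0, x2=0, x3=1, x4=0:
  G3 stuck-at-1: G1=0, G2=0, G3=1 [stuck-at-1], G4=1, G5=0, G6=0, G7=1, G8=0, G9=0 → 0 — eliminated
  G6 stuck-at-0: G1=0, G2=0, G3=0, G4=0, G5=0, G6=0 [stuck-at-0], G7=1, G8=1, G9=1 → 1 — matches
Only G6 stuck-at-0 reproduces the observed 1.

G6 stuck-at-0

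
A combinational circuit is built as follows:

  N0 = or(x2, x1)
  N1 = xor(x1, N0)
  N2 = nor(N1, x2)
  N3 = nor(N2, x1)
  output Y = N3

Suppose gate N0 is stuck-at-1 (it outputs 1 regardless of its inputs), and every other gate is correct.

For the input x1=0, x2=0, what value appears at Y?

1

Propagate with N0 forced: N0=1 [stuck-at-1], N1=1, N2=0, N3=1.
So Y = 1. (Without the fault it would be 0.)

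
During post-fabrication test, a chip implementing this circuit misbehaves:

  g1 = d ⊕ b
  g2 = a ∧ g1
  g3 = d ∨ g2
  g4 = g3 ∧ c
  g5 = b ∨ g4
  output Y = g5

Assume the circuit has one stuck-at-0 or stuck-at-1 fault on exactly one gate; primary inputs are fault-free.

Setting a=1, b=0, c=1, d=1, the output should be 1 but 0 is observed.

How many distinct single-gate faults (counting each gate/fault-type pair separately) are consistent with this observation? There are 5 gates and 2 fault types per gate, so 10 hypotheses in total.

Fault-free: g1=1, g2=1, g3=1, g4=1, g5=1 → 1. Observed 0.
  g1 stuck-at-0: output 1 ✗
  g1 stuck-at-1: output 1 ✗
  g2 stuck-at-0: output 1 ✗
  g2 stuck-at-1: output 1 ✗
  g3 stuck-at-0: output 0 ✓
  g3 stuck-at-1: output 1 ✗
  g4 stuck-at-0: output 0 ✓
  g4 stuck-at-1: output 1 ✗
  g5 stuck-at-0: output 0 ✓
  g5 stuck-at-1: output 1 ✗
Consistent faults: {g3 stuck-at-0, g4 stuck-at-0, g5 stuck-at-0} — 3 in all.

3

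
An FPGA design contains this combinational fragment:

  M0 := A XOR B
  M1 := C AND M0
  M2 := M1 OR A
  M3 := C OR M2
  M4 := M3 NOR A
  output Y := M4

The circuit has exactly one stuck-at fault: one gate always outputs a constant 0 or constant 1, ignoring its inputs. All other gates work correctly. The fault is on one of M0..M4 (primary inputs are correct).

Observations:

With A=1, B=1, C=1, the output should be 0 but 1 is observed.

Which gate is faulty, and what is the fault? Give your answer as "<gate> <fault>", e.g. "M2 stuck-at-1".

M4 stuck-at-1

Fault-free values for test 1 (A=1, B=1, C=1): M0=0, M1=0, M2=1, M3=1, M4=0, giving Y=0. Observed 1.
Test 1: faults giving observed 1 are {M4 stuck-at-1}.
Only M4 stuck-at-1 is consistent with every test.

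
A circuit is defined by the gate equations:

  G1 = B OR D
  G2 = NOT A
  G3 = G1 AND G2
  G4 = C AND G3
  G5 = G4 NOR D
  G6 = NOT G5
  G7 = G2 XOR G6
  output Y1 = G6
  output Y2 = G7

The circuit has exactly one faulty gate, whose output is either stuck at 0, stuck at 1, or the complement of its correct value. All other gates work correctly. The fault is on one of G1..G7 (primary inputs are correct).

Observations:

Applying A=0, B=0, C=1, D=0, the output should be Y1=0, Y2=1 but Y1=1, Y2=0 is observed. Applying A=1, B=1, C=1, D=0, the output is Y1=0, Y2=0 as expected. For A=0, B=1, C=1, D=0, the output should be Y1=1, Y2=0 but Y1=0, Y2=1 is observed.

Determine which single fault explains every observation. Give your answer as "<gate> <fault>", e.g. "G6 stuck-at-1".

Fault-free values for test 1 (A=0, B=0, C=1, D=0): G1=0, G2=1, G3=0, G4=0, G5=1, G6=0, G7=1, giving Y1=0, Y2=1. Observed Y1=1, Y2=0.
Test 1: faults giving observed Y1=1, Y2=0 are {G1 stuck-at-1, G1 inverted output, G3 stuck-at-1, G3 inverted output, G4 stuck-at-1, G4 inverted output, G5 stuck-at-0, G5 inverted output, G6 stuck-at-1, G6 inverted output}.
Test 2 (A=1, B=1, C=1, D=0): fault-free G1=1, G2=0, G3=0, G4=0, G5=1, G6=0, G7=0 → Y1=0, Y2=0; observed Y1=0, Y2=0. Eliminates G3 stuck-at-1, G3 inverted output, G4 stuck-at-1, G4 inverted output, G5 stuck-at-0, G5 inverted output, G6 stuck-at-1, G6 inverted output.
Test 3 (A=0, B=1, C=1, D=0): fault-free G1=1, G2=1, G3=1, G4=1, G5=0, G6=1, G7=0 → Y1=1, Y2=0; observed Y1=0, Y2=1. Eliminates G1 stuck-at-1.
Only G1 inverted output is consistent with every test.

G1 inverted output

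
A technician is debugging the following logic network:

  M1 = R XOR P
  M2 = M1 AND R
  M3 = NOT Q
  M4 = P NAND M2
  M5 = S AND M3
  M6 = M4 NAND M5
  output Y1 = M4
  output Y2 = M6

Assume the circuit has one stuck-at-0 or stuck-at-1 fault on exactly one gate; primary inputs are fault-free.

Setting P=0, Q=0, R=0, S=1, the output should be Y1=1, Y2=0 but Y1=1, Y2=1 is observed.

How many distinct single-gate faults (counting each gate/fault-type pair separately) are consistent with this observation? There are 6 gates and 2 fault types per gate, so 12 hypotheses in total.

3

Fault-free: M1=0, M2=0, M3=1, M4=1, M5=1, M6=0 → Y1=1, Y2=0. Observed Y1=1, Y2=1.
  M1 stuck-at-0: output Y1=1, Y2=0 ✗
  M1 stuck-at-1: output Y1=1, Y2=0 ✗
  M2 stuck-at-0: output Y1=1, Y2=0 ✗
  M2 stuck-at-1: output Y1=1, Y2=0 ✗
  M3 stuck-at-0: output Y1=1, Y2=1 ✓
  M3 stuck-at-1: output Y1=1, Y2=0 ✗
  M4 stuck-at-0: output Y1=0, Y2=1 ✗
  M4 stuck-at-1: output Y1=1, Y2=0 ✗
  M5 stuck-at-0: output Y1=1, Y2=1 ✓
  M5 stuck-at-1: output Y1=1, Y2=0 ✗
  M6 stuck-at-0: output Y1=1, Y2=0 ✗
  M6 stuck-at-1: output Y1=1, Y2=1 ✓
Consistent faults: {M3 stuck-at-0, M5 stuck-at-0, M6 stuck-at-1} — 3 in all.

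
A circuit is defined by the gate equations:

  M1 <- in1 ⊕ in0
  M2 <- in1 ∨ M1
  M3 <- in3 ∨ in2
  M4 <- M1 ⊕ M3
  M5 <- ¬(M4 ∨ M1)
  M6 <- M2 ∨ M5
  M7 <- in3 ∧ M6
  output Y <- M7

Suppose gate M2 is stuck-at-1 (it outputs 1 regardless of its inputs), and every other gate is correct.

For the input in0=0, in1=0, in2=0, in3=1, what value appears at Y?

1

Propagate with M2 forced: M1=0, M2=1 [stuck-at-1], M3=1, M4=1, M5=0, M6=1, M7=1.
So Y = 1. (Without the fault it would be 0.)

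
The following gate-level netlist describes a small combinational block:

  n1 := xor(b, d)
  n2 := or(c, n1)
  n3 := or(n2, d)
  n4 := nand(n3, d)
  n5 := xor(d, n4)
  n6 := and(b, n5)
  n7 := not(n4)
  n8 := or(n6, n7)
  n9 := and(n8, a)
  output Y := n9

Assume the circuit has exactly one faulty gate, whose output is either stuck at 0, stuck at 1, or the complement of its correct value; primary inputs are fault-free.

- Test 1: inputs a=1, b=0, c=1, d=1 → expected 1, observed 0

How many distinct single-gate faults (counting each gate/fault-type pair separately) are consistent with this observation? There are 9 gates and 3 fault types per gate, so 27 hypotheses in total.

Fault-free: n1=1, n2=1, n3=1, n4=0, n5=1, n6=0, n7=1, n8=1, n9=1 → 1. Observed 0.
  n1: none of the 3 fault types match ✗
  n2: none of the 3 fault types match ✗
  n3: stuck-at-0, inverted output ✓; others ✗
  n4: stuck-at-1, inverted output ✓; others ✗
  n5: none of the 3 fault types match ✗
  n6: none of the 3 fault types match ✗
  n7: stuck-at-0, inverted output ✓; others ✗
  n8: stuck-at-0, inverted output ✓; others ✗
  n9: stuck-at-0, inverted output ✓; others ✗
Consistent faults: {n3 stuck-at-0, n3 inverted output, n4 stuck-at-1, n4 inverted output, n7 stuck-at-0, n7 inverted output, n8 stuck-at-0, n8 inverted output, n9 stuck-at-0, n9 inverted output} — 10 in all.

10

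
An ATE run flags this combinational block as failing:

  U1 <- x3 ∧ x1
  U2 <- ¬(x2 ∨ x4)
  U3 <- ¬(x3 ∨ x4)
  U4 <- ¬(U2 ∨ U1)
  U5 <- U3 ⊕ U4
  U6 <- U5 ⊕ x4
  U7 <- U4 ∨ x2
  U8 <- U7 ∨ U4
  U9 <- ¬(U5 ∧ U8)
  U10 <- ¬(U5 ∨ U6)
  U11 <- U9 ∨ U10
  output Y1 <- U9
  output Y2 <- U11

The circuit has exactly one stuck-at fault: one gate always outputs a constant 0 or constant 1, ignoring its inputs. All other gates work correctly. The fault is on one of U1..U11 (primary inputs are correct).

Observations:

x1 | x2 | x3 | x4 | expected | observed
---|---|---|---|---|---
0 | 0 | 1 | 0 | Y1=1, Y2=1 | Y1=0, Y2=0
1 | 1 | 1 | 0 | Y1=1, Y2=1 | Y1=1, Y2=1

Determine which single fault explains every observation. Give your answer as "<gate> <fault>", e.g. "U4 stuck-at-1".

Fault-free values for test 1 (x1=0, x2=0, x3=1, x4=0): U1=0, U2=1, U3=0, U4=0, U5=0, U6=0, U7=0, U8=0, U9=1, U10=1, U11=1, giving Y1=1, Y2=1. Observed Y1=0, Y2=0.
Test 1: faults giving observed Y1=0, Y2=0 are {U2 stuck-at-0, U4 stuck-at-1}.
Test 2 (x1=1, x2=1, x3=1, x4=0): fault-free U1=1, U2=0, U3=0, U4=0, U5=0, U6=0, U7=1, U8=1, U9=1, U10=1, U11=1 → Y1=1, Y2=1; observed Y1=1, Y2=1. Eliminates U4 stuck-at-1.
Only U2 stuck-at-0 is consistent with every test.

U2 stuck-at-0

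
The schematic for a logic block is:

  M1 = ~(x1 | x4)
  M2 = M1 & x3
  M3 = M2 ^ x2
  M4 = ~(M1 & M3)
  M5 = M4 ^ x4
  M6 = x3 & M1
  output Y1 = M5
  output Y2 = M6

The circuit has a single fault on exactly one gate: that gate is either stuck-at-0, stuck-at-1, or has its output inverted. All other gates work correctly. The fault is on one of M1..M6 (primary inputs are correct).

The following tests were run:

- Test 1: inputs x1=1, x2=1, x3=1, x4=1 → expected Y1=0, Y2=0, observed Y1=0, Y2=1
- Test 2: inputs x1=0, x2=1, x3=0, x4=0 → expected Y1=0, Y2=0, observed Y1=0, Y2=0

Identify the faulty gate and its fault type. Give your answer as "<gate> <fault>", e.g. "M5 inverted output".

Fault-free values for test 1 (x1=1, x2=1, x3=1, x4=1): M1=0, M2=0, M3=1, M4=1, M5=0, M6=0, giving Y1=0, Y2=0. Observed Y1=0, Y2=1.
Test 1: faults giving observed Y1=0, Y2=1 are {M1 stuck-at-1, M1 inverted output, M6 stuck-at-1, M6 inverted output}.
Test 2 (x1=0, x2=1, x3=0, x4=0): fault-free M1=1, M2=0, M3=1, M4=0, M5=0, M6=0 → Y1=0, Y2=0; observed Y1=0, Y2=0. Eliminates M1 inverted output, M6 stuck-at-1, M6 inverted output.
Only M1 stuck-at-1 is consistent with every test.

M1 stuck-at-1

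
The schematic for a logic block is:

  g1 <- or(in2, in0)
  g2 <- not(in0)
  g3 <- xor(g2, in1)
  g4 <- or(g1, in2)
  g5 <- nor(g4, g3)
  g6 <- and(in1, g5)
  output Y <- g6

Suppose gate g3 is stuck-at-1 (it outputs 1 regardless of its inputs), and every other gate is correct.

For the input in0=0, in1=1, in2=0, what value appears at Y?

Propagate with g3 forced: g1=0, g2=1, g3=1 [stuck-at-1], g4=0, g5=0, g6=0.
So Y = 0. (Without the fault it would be 1.)

0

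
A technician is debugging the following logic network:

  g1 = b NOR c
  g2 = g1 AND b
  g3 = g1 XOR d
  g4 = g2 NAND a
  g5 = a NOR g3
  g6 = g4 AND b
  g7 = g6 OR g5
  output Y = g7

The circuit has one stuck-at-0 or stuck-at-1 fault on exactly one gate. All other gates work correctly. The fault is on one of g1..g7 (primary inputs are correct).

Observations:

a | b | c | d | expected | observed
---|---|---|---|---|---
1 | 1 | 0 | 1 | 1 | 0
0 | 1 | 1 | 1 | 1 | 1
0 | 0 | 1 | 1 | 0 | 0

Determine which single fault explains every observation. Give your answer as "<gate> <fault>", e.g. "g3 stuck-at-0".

Fault-free values for test 1 (a=1, b=1, c=0, d=1): g1=0, g2=0, g3=1, g4=1, g5=0, g6=1, g7=1, giving Y=1. Observed 0.
Test 1: faults giving observed 0 are {g1 stuck-at-1, g2 stuck-at-1, g4 stuck-at-0, g6 stuck-at-0, g7 stuck-at-0}.
Test 2 (a=0, b=1, c=1, d=1): fault-free g1=0, g2=0, g3=1, g4=1, g5=0, g6=1, g7=1 → 1; observed 1. Eliminates g4 stuck-at-0, g6 stuck-at-0, g7 stuck-at-0.
Test 3 (a=0, b=0, c=1, d=1): fault-free g1=0, g2=0, g3=1, g4=1, g5=0, g6=0, g7=0 → 0; observed 0. Eliminates g1 stuck-at-1.
Only g2 stuck-at-1 is consistent with every test.

g2 stuck-at-1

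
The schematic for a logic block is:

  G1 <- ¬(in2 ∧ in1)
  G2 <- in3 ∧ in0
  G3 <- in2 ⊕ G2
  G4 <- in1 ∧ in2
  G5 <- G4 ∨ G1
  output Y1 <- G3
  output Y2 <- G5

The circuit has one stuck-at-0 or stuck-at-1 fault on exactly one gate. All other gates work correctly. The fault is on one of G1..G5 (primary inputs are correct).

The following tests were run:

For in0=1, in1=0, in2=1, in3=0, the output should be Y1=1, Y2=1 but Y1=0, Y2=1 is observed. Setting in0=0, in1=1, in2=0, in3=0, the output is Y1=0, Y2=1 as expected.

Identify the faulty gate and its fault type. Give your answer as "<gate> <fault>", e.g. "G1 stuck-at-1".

G3 stuck-at-0

Fault-free values for test 1 (in0=1, in1=0, in2=1, in3=0): G1=1, G2=0, G3=1, G4=0, G5=1, giving Y1=1, Y2=1. Observed Y1=0, Y2=1.
Test 1: faults giving observed Y1=0, Y2=1 are {G2 stuck-at-1, G3 stuck-at-0}.
Test 2 (in0=0, in1=1, in2=0, in3=0): fault-free G1=1, G2=0, G3=0, G4=0, G5=1 → Y1=0, Y2=1; observed Y1=0, Y2=1. Eliminates G2 stuck-at-1.
Only G3 stuck-at-0 is consistent with every test.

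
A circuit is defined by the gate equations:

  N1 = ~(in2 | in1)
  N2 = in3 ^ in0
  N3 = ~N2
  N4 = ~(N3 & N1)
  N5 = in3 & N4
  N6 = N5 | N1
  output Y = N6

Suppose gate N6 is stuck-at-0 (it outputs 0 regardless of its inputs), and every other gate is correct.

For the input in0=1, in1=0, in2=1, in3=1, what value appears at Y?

0

Propagate with N6 forced: N1=0, N2=0, N3=1, N4=1, N5=1, N6=0 [stuck-at-0].
So Y = 0. (Without the fault it would be 1.)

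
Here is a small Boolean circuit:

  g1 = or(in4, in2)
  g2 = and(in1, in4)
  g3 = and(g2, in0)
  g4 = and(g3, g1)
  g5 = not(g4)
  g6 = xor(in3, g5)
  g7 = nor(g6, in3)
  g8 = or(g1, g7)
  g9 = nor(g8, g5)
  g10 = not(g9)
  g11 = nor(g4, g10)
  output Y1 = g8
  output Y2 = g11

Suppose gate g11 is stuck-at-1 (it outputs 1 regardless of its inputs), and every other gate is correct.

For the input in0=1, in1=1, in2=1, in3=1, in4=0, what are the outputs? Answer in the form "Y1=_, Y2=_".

Y1=1, Y2=1

Propagate with g11 forced: g1=1, g2=0, g3=0, g4=0, g5=1, g6=0, g7=0, g8=1, g9=0, g10=1, g11=1 [stuck-at-1].
So the outputs are Y1=1, Y2=1. (Without the fault they would be Y1=1, Y2=0.)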